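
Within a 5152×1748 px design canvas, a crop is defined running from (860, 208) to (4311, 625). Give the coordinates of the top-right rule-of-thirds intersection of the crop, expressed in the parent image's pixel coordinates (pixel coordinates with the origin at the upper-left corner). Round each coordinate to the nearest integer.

x = 3161 px, y = 347 px

Crop width = 4311 − 860 = 3451 px; one third is 1150.33 px.
Crop height = 625 − 208 = 417 px; one third is 139.00 px.
The top-right point is two-thirds across and one-third down within the crop:
x = 860 + 2 × 1150.33 ≈ 3161; y = 208 + 1 × 139.00 ≈ 347.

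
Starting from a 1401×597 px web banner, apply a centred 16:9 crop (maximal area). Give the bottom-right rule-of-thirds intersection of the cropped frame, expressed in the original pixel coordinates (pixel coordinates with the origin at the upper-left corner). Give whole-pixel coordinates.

(877, 398)

1401/597 > 16/9, so the 16:9 crop keeps the full height 597 and trims width to 597 × 16/9 = 1061.33 px.
Left offset = (1401 − 1061.33)/2 = 169.83 px; top offset = 0.
Bottom-right is two-thirds across and two-thirds down within the crop:
x = 169.83 + 2 × 1061.33/3 ≈ 877; y = 0.00 + 2 × 597.00/3 ≈ 398.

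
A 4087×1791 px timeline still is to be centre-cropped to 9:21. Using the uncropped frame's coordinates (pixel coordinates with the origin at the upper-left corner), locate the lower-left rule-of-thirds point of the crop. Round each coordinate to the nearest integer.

(1916, 1194)

4087/1791 > 9/21, so the 9:21 crop keeps the full height 1791 and trims width to 1791 × 9/21 = 767.57 px.
Left offset = (4087 − 767.57)/2 = 1659.71 px; top offset = 0.
Lower-left is one-third across and two-thirds down within the crop:
x = 1659.71 + 1 × 767.57/3 ≈ 1916; y = 0.00 + 2 × 1791.00/3 ≈ 1194.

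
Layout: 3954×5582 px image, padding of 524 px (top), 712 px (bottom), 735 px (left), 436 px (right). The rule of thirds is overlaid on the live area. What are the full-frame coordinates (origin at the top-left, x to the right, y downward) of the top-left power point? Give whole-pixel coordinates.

(1663, 1973)

Content width = 3954 − 735 − 436 = 2783 px; content height = 5582 − 524 − 712 = 4346 px.
Top-left is one-third across and one-third down within the live area.
x = 735 + 1 × 2783/3 = 735 + 927.67 ≈ 1663
y = 524 + 1 × 4346/3 = 524 + 1448.67 ≈ 1973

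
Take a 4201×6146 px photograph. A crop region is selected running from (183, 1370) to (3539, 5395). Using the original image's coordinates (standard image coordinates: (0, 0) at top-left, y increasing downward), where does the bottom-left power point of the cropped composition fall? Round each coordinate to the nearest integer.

Crop width = 3539 − 183 = 3356 px; one third is 1118.67 px.
Crop height = 5395 − 1370 = 4025 px; one third is 1341.67 px.
The bottom-left point is one-third across and two-thirds down within the crop:
x = 183 + 1 × 1118.67 ≈ 1302; y = 1370 + 2 × 1341.67 ≈ 4053.

(1302, 4053)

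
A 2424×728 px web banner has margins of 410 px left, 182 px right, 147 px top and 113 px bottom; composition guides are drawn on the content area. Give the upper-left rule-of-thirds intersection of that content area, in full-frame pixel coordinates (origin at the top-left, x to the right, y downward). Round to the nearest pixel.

x = 1021 px, y = 303 px

Content width = 2424 − 410 − 182 = 1832 px; content height = 728 − 147 − 113 = 468 px.
Upper-left is one-third across and one-third down within the content area.
x = 410 + 1 × 1832/3 = 410 + 610.67 ≈ 1021
y = 147 + 1 × 468/3 = 147 + 156.00 ≈ 303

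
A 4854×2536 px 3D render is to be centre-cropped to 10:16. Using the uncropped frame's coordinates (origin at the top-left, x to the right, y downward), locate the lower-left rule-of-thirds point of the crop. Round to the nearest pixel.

4854/2536 > 10/16, so the 10:16 crop keeps the full height 2536 and trims width to 2536 × 10/16 = 1585.00 px.
Left offset = (4854 − 1585.00)/2 = 1634.50 px; top offset = 0.
Lower-left is one-third across and two-thirds down within the crop:
x = 1634.50 + 1 × 1585.00/3 ≈ 2163; y = 0.00 + 2 × 2536.00/3 ≈ 1691.

x = 2163 px, y = 1691 px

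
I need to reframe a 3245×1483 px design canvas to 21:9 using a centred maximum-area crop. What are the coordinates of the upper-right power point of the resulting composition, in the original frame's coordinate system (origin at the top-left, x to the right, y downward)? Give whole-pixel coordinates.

(2163, 510)

3245/1483 < 21/9, so the 21:9 crop keeps the full width 3245 and trims height to 3245 × 9/21 = 1390.71 px.
Top offset = (1483 − 1390.71)/2 = 46.14 px; left offset = 0.
Upper-right is two-thirds across and one-third down within the crop:
x = 0.00 + 2 × 3245.00/3 ≈ 2163; y = 46.14 + 1 × 1390.71/3 ≈ 510.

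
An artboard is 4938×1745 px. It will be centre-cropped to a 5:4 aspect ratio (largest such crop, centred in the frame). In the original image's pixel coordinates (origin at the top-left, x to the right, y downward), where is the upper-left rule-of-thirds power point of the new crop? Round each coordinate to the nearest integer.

(2105, 582)

4938/1745 > 5/4, so the 5:4 crop keeps the full height 1745 and trims width to 1745 × 5/4 = 2181.25 px.
Left offset = (4938 − 2181.25)/2 = 1378.38 px; top offset = 0.
Upper-left is one-third across and one-third down within the crop:
x = 1378.38 + 1 × 2181.25/3 ≈ 2105; y = 0.00 + 1 × 1745.00/3 ≈ 582.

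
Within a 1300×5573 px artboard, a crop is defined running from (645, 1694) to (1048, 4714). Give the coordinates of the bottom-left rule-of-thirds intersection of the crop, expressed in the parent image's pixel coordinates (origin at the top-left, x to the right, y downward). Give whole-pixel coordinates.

x = 779 px, y = 3707 px

Crop width = 1048 − 645 = 403 px; one third is 134.33 px.
Crop height = 4714 − 1694 = 3020 px; one third is 1006.67 px.
The bottom-left point is one-third across and two-thirds down within the crop:
x = 645 + 1 × 134.33 ≈ 779; y = 1694 + 2 × 1006.67 ≈ 3707.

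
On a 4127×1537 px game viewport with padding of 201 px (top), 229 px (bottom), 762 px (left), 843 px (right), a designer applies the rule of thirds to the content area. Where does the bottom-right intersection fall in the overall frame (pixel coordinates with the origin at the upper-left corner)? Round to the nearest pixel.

x = 2443 px, y = 939 px

Content width = 4127 − 762 − 843 = 2522 px; content height = 1537 − 201 − 229 = 1107 px.
Bottom-right is two-thirds across and two-thirds down within the content area.
x = 762 + 2 × 2522/3 = 762 + 1681.33 ≈ 2443
y = 201 + 2 × 1107/3 = 201 + 738.00 ≈ 939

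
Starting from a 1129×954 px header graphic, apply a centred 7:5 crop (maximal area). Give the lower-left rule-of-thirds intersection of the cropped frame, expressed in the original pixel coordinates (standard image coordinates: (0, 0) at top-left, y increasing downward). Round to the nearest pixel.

(376, 611)

1129/954 < 7/5, so the 7:5 crop keeps the full width 1129 and trims height to 1129 × 5/7 = 806.43 px.
Top offset = (954 − 806.43)/2 = 73.79 px; left offset = 0.
Lower-left is one-third across and two-thirds down within the crop:
x = 0.00 + 1 × 1129.00/3 ≈ 376; y = 73.79 + 2 × 806.43/3 ≈ 611.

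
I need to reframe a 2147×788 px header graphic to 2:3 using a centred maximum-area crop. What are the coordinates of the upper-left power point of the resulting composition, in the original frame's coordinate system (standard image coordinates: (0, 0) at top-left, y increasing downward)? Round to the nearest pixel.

2147/788 > 2/3, so the 2:3 crop keeps the full height 788 and trims width to 788 × 2/3 = 525.33 px.
Left offset = (2147 − 525.33)/2 = 810.83 px; top offset = 0.
Upper-left is one-third across and one-third down within the crop:
x = 810.83 + 1 × 525.33/3 ≈ 986; y = 0.00 + 1 × 788.00/3 ≈ 263.

(986, 263)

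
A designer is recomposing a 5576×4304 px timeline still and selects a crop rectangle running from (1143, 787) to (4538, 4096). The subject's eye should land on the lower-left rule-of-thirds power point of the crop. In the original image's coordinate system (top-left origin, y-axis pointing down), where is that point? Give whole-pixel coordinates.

x = 2275 px, y = 2993 px

Crop width = 4538 − 1143 = 3395 px; one third is 1131.67 px.
Crop height = 4096 − 787 = 3309 px; one third is 1103.00 px.
The lower-left point is one-third across and two-thirds down within the crop:
x = 1143 + 1 × 1131.67 ≈ 2275; y = 787 + 2 × 1103.00 ≈ 2993.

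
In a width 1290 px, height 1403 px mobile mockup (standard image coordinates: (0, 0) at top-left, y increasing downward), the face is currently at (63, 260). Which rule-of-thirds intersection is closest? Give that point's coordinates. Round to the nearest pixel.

Third lines: x ∈ {430, 860}, y ∈ {468, 935}.
63 is closer to x = 430; 260 is closer to y = 468.
So the nearest intersection is the upper-left power point.

(430, 468)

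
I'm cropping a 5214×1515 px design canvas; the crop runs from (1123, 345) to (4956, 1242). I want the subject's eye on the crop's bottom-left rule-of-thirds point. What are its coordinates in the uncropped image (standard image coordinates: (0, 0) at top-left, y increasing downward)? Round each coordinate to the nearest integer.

(2401, 943)

Crop width = 4956 − 1123 = 3833 px; one third is 1277.67 px.
Crop height = 1242 − 345 = 897 px; one third is 299.00 px.
The bottom-left point is one-third across and two-thirds down within the crop:
x = 1123 + 1 × 1277.67 ≈ 2401; y = 345 + 2 × 299.00 ≈ 943.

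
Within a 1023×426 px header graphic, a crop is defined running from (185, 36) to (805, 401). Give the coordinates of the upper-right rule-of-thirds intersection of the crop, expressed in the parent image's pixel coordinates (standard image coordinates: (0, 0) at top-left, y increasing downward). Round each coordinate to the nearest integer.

Crop width = 805 − 185 = 620 px; one third is 206.67 px.
Crop height = 401 − 36 = 365 px; one third is 121.67 px.
The upper-right point is two-thirds across and one-third down within the crop:
x = 185 + 2 × 206.67 ≈ 598; y = 36 + 1 × 121.67 ≈ 158.

x = 598 px, y = 158 px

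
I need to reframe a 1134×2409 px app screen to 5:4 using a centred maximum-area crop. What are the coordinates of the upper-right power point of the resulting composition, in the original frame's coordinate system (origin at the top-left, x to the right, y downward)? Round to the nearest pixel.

(756, 1053)

1134/2409 < 5/4, so the 5:4 crop keeps the full width 1134 and trims height to 1134 × 4/5 = 907.20 px.
Top offset = (2409 − 907.20)/2 = 750.90 px; left offset = 0.
Upper-right is two-thirds across and one-third down within the crop:
x = 0.00 + 2 × 1134.00/3 ≈ 756; y = 750.90 + 1 × 907.20/3 ≈ 1053.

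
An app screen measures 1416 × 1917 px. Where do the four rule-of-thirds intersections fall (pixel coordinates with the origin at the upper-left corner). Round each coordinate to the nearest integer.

One third of 1416 is 472; one third of 1917 is 639.
Vertical third lines at x = 472 and x = 944; horizontal third lines at y = 639 and y = 1278.

(472, 639), (944, 639), (472, 1278), (944, 1278)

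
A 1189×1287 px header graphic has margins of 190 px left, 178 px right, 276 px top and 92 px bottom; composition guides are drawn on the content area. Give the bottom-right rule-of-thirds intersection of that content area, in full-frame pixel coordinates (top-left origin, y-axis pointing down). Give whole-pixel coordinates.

Content width = 1189 − 190 − 178 = 821 px; content height = 1287 − 276 − 92 = 919 px.
Bottom-right is two-thirds across and two-thirds down within the content area.
x = 190 + 2 × 821/3 = 190 + 547.33 ≈ 737
y = 276 + 2 × 919/3 = 276 + 612.67 ≈ 889

(737, 889)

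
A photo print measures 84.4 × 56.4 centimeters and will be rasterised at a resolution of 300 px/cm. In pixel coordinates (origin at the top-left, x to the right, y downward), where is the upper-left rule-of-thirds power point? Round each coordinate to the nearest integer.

In pixels the canvas is 84.4 × 300 = 25320 wide and 56.4 × 300 = 16920 tall.
The upper-left point is one-third across and one-third down:
x = 1 × 25320/3 ≈ 8440; y = 1 × 16920/3 ≈ 5640.

x = 8440 px, y = 5640 px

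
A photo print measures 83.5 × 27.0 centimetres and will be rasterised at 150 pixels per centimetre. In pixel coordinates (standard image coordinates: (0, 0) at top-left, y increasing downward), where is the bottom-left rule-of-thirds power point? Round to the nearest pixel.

x = 4175 px, y = 2700 px

In pixels the canvas is 83.5 × 150 = 12525 wide and 27.0 × 150 = 4050 tall.
The bottom-left point is one-third across and two-thirds down:
x = 1 × 12525/3 ≈ 4175; y = 2 × 4050/3 ≈ 2700.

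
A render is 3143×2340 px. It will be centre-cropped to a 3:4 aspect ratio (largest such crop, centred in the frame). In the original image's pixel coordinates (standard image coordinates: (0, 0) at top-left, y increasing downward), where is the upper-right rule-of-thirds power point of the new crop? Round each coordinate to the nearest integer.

(1864, 780)

3143/2340 > 3/4, so the 3:4 crop keeps the full height 2340 and trims width to 2340 × 3/4 = 1755.00 px.
Left offset = (3143 − 1755.00)/2 = 694.00 px; top offset = 0.
Upper-right is two-thirds across and one-third down within the crop:
x = 694.00 + 2 × 1755.00/3 ≈ 1864; y = 0.00 + 1 × 2340.00/3 ≈ 780.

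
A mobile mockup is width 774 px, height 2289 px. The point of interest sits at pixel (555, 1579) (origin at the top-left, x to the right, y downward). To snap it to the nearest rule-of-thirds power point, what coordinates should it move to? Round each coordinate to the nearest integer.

Third lines: x ∈ {258, 516}, y ∈ {763, 1526}.
555 is closer to x = 516; 1579 is closer to y = 1526.
So the nearest intersection is the lower-right power point.

(516, 1526)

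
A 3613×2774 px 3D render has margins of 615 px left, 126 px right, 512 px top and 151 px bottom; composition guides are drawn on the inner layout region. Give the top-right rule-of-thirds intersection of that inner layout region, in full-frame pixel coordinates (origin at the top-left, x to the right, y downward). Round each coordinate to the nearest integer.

Content width = 3613 − 615 − 126 = 2872 px; content height = 2774 − 512 − 151 = 2111 px.
Top-right is two-thirds across and one-third down within the inner layout region.
x = 615 + 2 × 2872/3 = 615 + 1914.67 ≈ 2530
y = 512 + 1 × 2111/3 = 512 + 703.67 ≈ 1216

(2530, 1216)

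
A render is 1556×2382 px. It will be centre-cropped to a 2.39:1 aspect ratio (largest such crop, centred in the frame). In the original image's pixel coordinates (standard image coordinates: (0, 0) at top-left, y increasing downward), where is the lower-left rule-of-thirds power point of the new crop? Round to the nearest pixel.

x = 519 px, y = 1300 px

1556/2382 < 2.39/1, so the 2.39:1 crop keeps the full width 1556 and trims height to 1556 × 1/2.39 = 651.05 px.
Top offset = (2382 − 651.05)/2 = 865.48 px; left offset = 0.
Lower-left is one-third across and two-thirds down within the crop:
x = 0.00 + 1 × 1556.00/3 ≈ 519; y = 865.48 + 2 × 651.05/3 ≈ 1300.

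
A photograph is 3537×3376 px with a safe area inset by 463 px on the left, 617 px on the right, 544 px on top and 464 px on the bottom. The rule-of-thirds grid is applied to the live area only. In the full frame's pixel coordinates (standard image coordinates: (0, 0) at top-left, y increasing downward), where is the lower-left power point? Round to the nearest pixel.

Content width = 3537 − 463 − 617 = 2457 px; content height = 3376 − 544 − 464 = 2368 px.
Lower-left is one-third across and two-thirds down within the live area.
x = 463 + 1 × 2457/3 = 463 + 819.00 ≈ 1282
y = 544 + 2 × 2368/3 = 544 + 1578.67 ≈ 2123

(1282, 2123)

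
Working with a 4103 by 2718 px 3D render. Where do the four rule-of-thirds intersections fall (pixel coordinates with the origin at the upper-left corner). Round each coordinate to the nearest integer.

One third of 4103 is 1367.67; one third of 2718 is 906.
Vertical third lines at x = 1368 and x = 2735; horizontal third lines at y = 906 and y = 1812.

(1368, 906), (2735, 906), (1368, 1812), (2735, 1812)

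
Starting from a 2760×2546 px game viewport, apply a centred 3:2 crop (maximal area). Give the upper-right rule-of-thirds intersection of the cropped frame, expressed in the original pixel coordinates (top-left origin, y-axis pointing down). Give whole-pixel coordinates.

2760/2546 < 3/2, so the 3:2 crop keeps the full width 2760 and trims height to 2760 × 2/3 = 1840.00 px.
Top offset = (2546 − 1840.00)/2 = 353.00 px; left offset = 0.
Upper-right is two-thirds across and one-third down within the crop:
x = 0.00 + 2 × 2760.00/3 ≈ 1840; y = 353.00 + 1 × 1840.00/3 ≈ 966.

(1840, 966)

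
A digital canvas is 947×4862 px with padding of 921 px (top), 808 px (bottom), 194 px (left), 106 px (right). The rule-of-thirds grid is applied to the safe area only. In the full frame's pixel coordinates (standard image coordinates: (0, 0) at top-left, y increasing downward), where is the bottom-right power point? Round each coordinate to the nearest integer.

x = 625 px, y = 3010 px

Content width = 947 − 194 − 106 = 647 px; content height = 4862 − 921 − 808 = 3133 px.
Bottom-right is two-thirds across and two-thirds down within the safe area.
x = 194 + 2 × 647/3 = 194 + 431.33 ≈ 625
y = 921 + 2 × 3133/3 = 921 + 2088.67 ≈ 3010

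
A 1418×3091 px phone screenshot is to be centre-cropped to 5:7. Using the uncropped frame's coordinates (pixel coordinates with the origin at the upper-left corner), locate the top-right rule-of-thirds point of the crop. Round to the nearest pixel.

1418/3091 < 5/7, so the 5:7 crop keeps the full width 1418 and trims height to 1418 × 7/5 = 1985.20 px.
Top offset = (3091 − 1985.20)/2 = 552.90 px; left offset = 0.
Top-right is two-thirds across and one-third down within the crop:
x = 0.00 + 2 × 1418.00/3 ≈ 945; y = 552.90 + 1 × 1985.20/3 ≈ 1215.

x = 945 px, y = 1215 px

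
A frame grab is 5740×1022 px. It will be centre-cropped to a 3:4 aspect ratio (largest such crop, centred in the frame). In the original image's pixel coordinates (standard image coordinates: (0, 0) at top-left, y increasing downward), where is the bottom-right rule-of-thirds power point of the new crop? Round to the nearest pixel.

5740/1022 > 3/4, so the 3:4 crop keeps the full height 1022 and trims width to 1022 × 3/4 = 766.50 px.
Left offset = (5740 − 766.50)/2 = 2486.75 px; top offset = 0.
Bottom-right is two-thirds across and two-thirds down within the crop:
x = 2486.75 + 2 × 766.50/3 ≈ 2998; y = 0.00 + 2 × 1022.00/3 ≈ 681.

(2998, 681)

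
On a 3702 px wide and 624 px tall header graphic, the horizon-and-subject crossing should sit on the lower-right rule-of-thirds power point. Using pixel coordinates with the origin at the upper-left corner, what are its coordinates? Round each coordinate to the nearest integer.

(2468, 416)

The lower-right point sits two-thirds of the way across and two-thirds of the way down.
x = 2 × 3702/3 ≈ 2468; y = 2 × 624/3 ≈ 416.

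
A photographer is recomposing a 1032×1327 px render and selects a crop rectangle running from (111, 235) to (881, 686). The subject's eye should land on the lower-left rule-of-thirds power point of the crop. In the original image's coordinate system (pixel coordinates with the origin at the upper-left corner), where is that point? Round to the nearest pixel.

x = 368 px, y = 536 px

Crop width = 881 − 111 = 770 px; one third is 256.67 px.
Crop height = 686 − 235 = 451 px; one third is 150.33 px.
The lower-left point is one-third across and two-thirds down within the crop:
x = 111 + 1 × 256.67 ≈ 368; y = 235 + 2 × 150.33 ≈ 536.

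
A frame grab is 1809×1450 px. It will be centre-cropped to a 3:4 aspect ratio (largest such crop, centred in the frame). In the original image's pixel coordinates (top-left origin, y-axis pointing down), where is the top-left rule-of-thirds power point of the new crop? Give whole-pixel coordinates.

(723, 483)

1809/1450 > 3/4, so the 3:4 crop keeps the full height 1450 and trims width to 1450 × 3/4 = 1087.50 px.
Left offset = (1809 − 1087.50)/2 = 360.75 px; top offset = 0.
Top-left is one-third across and one-third down within the crop:
x = 360.75 + 1 × 1087.50/3 ≈ 723; y = 0.00 + 1 × 1450.00/3 ≈ 483.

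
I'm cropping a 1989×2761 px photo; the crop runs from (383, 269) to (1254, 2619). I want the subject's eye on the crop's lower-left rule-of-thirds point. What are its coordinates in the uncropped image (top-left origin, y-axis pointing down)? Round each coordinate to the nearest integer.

(673, 1836)

Crop width = 1254 − 383 = 871 px; one third is 290.33 px.
Crop height = 2619 − 269 = 2350 px; one third is 783.33 px.
The lower-left point is one-third across and two-thirds down within the crop:
x = 383 + 1 × 290.33 ≈ 673; y = 269 + 2 × 783.33 ≈ 1836.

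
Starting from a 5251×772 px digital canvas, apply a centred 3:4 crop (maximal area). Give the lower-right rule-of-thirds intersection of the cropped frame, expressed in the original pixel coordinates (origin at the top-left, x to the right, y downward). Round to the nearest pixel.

x = 2722 px, y = 515 px

5251/772 > 3/4, so the 3:4 crop keeps the full height 772 and trims width to 772 × 3/4 = 579.00 px.
Left offset = (5251 − 579.00)/2 = 2336.00 px; top offset = 0.
Lower-right is two-thirds across and two-thirds down within the crop:
x = 2336.00 + 2 × 579.00/3 ≈ 2722; y = 0.00 + 2 × 772.00/3 ≈ 515.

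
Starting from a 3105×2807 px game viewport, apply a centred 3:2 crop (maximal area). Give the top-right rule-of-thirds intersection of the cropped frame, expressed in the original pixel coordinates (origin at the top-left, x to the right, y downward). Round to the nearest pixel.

3105/2807 < 3/2, so the 3:2 crop keeps the full width 3105 and trims height to 3105 × 2/3 = 2070.00 px.
Top offset = (2807 − 2070.00)/2 = 368.50 px; left offset = 0.
Top-right is two-thirds across and one-third down within the crop:
x = 0.00 + 2 × 3105.00/3 ≈ 2070; y = 368.50 + 1 × 2070.00/3 ≈ 1059.

(2070, 1059)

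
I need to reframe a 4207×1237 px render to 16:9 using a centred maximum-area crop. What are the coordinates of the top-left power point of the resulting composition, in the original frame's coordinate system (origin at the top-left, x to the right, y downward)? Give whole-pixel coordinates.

4207/1237 > 16/9, so the 16:9 crop keeps the full height 1237 and trims width to 1237 × 16/9 = 2199.11 px.
Left offset = (4207 − 2199.11)/2 = 1003.94 px; top offset = 0.
Top-left is one-third across and one-third down within the crop:
x = 1003.94 + 1 × 2199.11/3 ≈ 1737; y = 0.00 + 1 × 1237.00/3 ≈ 412.

(1737, 412)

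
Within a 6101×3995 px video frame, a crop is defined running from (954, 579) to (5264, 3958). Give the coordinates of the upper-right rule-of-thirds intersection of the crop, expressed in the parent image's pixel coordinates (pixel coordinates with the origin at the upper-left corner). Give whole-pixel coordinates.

Crop width = 5264 − 954 = 4310 px; one third is 1436.67 px.
Crop height = 3958 − 579 = 3379 px; one third is 1126.33 px.
The upper-right point is two-thirds across and one-third down within the crop:
x = 954 + 2 × 1436.67 ≈ 3827; y = 579 + 1 × 1126.33 ≈ 1705.

x = 3827 px, y = 1705 px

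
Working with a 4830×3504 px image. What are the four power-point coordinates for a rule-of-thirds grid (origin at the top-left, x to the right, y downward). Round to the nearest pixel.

One third of 4830 is 1610; one third of 3504 is 1168.
Vertical third lines at x = 1610 and x = 3220; horizontal third lines at y = 1168 and y = 2336.

(1610, 1168), (3220, 1168), (1610, 2336), (3220, 2336)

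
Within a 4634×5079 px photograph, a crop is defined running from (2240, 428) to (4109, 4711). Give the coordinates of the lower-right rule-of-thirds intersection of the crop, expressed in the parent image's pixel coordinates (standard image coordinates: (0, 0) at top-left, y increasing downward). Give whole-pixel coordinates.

x = 3486 px, y = 3283 px

Crop width = 4109 − 2240 = 1869 px; one third is 623.00 px.
Crop height = 4711 − 428 = 4283 px; one third is 1427.67 px.
The lower-right point is two-thirds across and two-thirds down within the crop:
x = 2240 + 2 × 623.00 ≈ 3486; y = 428 + 2 × 1427.67 ≈ 3283.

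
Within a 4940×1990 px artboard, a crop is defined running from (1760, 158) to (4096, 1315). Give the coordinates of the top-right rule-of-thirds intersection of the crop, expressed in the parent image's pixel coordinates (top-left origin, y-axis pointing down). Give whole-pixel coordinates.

Crop width = 4096 − 1760 = 2336 px; one third is 778.67 px.
Crop height = 1315 − 158 = 1157 px; one third is 385.67 px.
The top-right point is two-thirds across and one-third down within the crop:
x = 1760 + 2 × 778.67 ≈ 3317; y = 158 + 1 × 385.67 ≈ 544.

x = 3317 px, y = 544 px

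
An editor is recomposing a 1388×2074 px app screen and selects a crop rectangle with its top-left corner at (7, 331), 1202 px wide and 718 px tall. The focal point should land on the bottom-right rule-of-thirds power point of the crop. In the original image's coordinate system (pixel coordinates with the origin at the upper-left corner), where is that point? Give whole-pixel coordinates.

One third of the crop width 1202 is 400.67 px.
One third of the crop height 718 is 239.33 px.
The bottom-right point is two-thirds across and two-thirds down within the crop:
x = 7 + 2 × 400.67 ≈ 808; y = 331 + 2 × 239.33 ≈ 810.

x = 808 px, y = 810 px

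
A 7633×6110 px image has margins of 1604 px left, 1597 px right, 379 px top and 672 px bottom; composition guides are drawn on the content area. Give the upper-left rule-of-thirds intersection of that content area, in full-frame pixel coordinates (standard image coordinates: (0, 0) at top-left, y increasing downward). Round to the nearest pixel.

Content width = 7633 − 1604 − 1597 = 4432 px; content height = 6110 − 379 − 672 = 5059 px.
Upper-left is one-third across and one-third down within the content area.
x = 1604 + 1 × 4432/3 = 1604 + 1477.33 ≈ 3081
y = 379 + 1 × 5059/3 = 379 + 1686.33 ≈ 2065

x = 3081 px, y = 2065 px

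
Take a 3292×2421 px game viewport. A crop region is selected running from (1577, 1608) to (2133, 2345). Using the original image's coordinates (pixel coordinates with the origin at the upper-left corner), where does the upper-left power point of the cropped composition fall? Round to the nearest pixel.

Crop width = 2133 − 1577 = 556 px; one third is 185.33 px.
Crop height = 2345 − 1608 = 737 px; one third is 245.67 px.
The upper-left point is one-third across and one-third down within the crop:
x = 1577 + 1 × 185.33 ≈ 1762; y = 1608 + 1 × 245.67 ≈ 1854.

x = 1762 px, y = 1854 px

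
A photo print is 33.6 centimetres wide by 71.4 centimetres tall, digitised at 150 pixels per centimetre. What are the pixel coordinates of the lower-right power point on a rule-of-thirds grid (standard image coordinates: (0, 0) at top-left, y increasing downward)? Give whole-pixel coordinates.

In pixels the canvas is 33.6 × 150 = 5040 wide and 71.4 × 150 = 10710 tall.
The lower-right point is two-thirds across and two-thirds down:
x = 2 × 5040/3 ≈ 3360; y = 2 × 10710/3 ≈ 7140.

x = 3360 px, y = 7140 px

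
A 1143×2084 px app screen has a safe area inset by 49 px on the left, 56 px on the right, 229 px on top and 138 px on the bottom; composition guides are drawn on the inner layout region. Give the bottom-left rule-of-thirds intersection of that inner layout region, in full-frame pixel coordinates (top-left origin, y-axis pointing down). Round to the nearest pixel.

(395, 1374)

Content width = 1143 − 49 − 56 = 1038 px; content height = 2084 − 229 − 138 = 1717 px.
Bottom-left is one-third across and two-thirds down within the inner layout region.
x = 49 + 1 × 1038/3 = 49 + 346.00 ≈ 395
y = 229 + 2 × 1717/3 = 229 + 1144.67 ≈ 1374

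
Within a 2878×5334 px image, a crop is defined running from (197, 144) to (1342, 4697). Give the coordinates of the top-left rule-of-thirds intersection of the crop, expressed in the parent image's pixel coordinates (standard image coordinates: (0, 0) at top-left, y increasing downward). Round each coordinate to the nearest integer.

(579, 1662)

Crop width = 1342 − 197 = 1145 px; one third is 381.67 px.
Crop height = 4697 − 144 = 4553 px; one third is 1517.67 px.
The top-left point is one-third across and one-third down within the crop:
x = 197 + 1 × 381.67 ≈ 579; y = 144 + 1 × 1517.67 ≈ 1662.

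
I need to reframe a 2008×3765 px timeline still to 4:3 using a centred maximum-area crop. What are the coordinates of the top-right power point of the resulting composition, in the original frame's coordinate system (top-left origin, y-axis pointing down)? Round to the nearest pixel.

2008/3765 < 4/3, so the 4:3 crop keeps the full width 2008 and trims height to 2008 × 3/4 = 1506.00 px.
Top offset = (3765 − 1506.00)/2 = 1129.50 px; left offset = 0.
Top-right is two-thirds across and one-third down within the crop:
x = 0.00 + 2 × 2008.00/3 ≈ 1339; y = 1129.50 + 1 × 1506.00/3 ≈ 1632.

(1339, 1632)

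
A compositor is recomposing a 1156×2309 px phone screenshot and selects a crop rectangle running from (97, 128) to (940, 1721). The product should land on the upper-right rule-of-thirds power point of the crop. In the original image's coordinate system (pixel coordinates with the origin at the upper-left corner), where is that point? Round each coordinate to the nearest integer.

Crop width = 940 − 97 = 843 px; one third is 281.00 px.
Crop height = 1721 − 128 = 1593 px; one third is 531.00 px.
The upper-right point is two-thirds across and one-third down within the crop:
x = 97 + 2 × 281.00 ≈ 659; y = 128 + 1 × 531.00 ≈ 659.

x = 659 px, y = 659 px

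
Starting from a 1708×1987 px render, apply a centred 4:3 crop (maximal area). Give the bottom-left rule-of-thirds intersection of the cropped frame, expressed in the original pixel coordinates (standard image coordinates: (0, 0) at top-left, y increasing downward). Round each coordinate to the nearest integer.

1708/1987 < 4/3, so the 4:3 crop keeps the full width 1708 and trims height to 1708 × 3/4 = 1281.00 px.
Top offset = (1987 − 1281.00)/2 = 353.00 px; left offset = 0.
Bottom-left is one-third across and two-thirds down within the crop:
x = 0.00 + 1 × 1708.00/3 ≈ 569; y = 353.00 + 2 × 1281.00/3 ≈ 1207.

(569, 1207)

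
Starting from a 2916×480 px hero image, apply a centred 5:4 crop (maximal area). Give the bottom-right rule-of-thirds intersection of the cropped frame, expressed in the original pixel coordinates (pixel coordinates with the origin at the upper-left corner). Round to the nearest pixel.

2916/480 > 5/4, so the 5:4 crop keeps the full height 480 and trims width to 480 × 5/4 = 600.00 px.
Left offset = (2916 − 600.00)/2 = 1158.00 px; top offset = 0.
Bottom-right is two-thirds across and two-thirds down within the crop:
x = 1158.00 + 2 × 600.00/3 ≈ 1558; y = 0.00 + 2 × 480.00/3 ≈ 320.

(1558, 320)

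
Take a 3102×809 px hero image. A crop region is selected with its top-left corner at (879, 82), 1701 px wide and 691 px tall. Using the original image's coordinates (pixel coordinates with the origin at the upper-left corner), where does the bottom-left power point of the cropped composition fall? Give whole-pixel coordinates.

One third of the crop width 1701 is 567.00 px.
One third of the crop height 691 is 230.33 px.
The bottom-left point is one-third across and two-thirds down within the crop:
x = 879 + 1 × 567.00 ≈ 1446; y = 82 + 2 × 230.33 ≈ 543.

(1446, 543)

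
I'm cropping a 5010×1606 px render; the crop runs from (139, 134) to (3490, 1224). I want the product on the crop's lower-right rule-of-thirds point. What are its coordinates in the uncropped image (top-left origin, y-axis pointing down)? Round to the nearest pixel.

x = 2373 px, y = 861 px

Crop width = 3490 − 139 = 3351 px; one third is 1117.00 px.
Crop height = 1224 − 134 = 1090 px; one third is 363.33 px.
The lower-right point is two-thirds across and two-thirds down within the crop:
x = 139 + 2 × 1117.00 ≈ 2373; y = 134 + 2 × 363.33 ≈ 861.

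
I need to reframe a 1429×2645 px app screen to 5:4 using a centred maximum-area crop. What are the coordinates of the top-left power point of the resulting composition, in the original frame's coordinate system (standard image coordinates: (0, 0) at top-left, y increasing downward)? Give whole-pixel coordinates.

1429/2645 < 5/4, so the 5:4 crop keeps the full width 1429 and trims height to 1429 × 4/5 = 1143.20 px.
Top offset = (2645 − 1143.20)/2 = 750.90 px; left offset = 0.
Top-left is one-third across and one-third down within the crop:
x = 0.00 + 1 × 1429.00/3 ≈ 476; y = 750.90 + 1 × 1143.20/3 ≈ 1132.

(476, 1132)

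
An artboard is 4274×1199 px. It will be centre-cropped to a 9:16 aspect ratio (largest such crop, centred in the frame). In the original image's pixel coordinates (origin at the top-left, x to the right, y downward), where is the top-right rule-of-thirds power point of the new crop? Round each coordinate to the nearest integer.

4274/1199 > 9/16, so the 9:16 crop keeps the full height 1199 and trims width to 1199 × 9/16 = 674.44 px.
Left offset = (4274 − 674.44)/2 = 1799.78 px; top offset = 0.
Top-right is two-thirds across and one-third down within the crop:
x = 1799.78 + 2 × 674.44/3 ≈ 2249; y = 0.00 + 1 × 1199.00/3 ≈ 400.

x = 2249 px, y = 400 px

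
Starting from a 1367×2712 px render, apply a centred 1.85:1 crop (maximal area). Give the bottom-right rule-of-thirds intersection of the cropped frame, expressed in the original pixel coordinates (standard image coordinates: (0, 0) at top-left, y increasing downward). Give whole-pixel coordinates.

x = 911 px, y = 1479 px

1367/2712 < 1.85/1, so the 1.85:1 crop keeps the full width 1367 and trims height to 1367 × 1/1.85 = 738.92 px.
Top offset = (2712 − 738.92)/2 = 986.54 px; left offset = 0.
Bottom-right is two-thirds across and two-thirds down within the crop:
x = 0.00 + 2 × 1367.00/3 ≈ 911; y = 986.54 + 2 × 738.92/3 ≈ 1479.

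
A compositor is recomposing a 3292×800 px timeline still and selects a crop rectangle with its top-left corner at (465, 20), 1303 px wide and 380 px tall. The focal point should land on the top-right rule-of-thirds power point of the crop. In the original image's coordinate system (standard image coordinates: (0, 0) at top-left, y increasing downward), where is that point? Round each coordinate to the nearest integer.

One third of the crop width 1303 is 434.33 px.
One third of the crop height 380 is 126.67 px.
The top-right point is two-thirds across and one-third down within the crop:
x = 465 + 2 × 434.33 ≈ 1334; y = 20 + 1 × 126.67 ≈ 147.

(1334, 147)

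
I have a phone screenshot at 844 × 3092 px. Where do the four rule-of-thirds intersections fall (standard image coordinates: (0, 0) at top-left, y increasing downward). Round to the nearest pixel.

One third of 844 is 281.33; one third of 3092 is 1030.67.
Vertical third lines at x = 281 and x = 563; horizontal third lines at y = 1031 and y = 2061.

(281, 1031), (563, 1031), (281, 2061), (563, 2061)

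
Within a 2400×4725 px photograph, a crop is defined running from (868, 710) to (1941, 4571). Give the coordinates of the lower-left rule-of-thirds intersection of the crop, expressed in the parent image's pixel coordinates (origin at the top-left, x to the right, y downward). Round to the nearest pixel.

(1226, 3284)

Crop width = 1941 − 868 = 1073 px; one third is 357.67 px.
Crop height = 4571 − 710 = 3861 px; one third is 1287.00 px.
The lower-left point is one-third across and two-thirds down within the crop:
x = 868 + 1 × 357.67 ≈ 1226; y = 710 + 2 × 1287.00 ≈ 3284.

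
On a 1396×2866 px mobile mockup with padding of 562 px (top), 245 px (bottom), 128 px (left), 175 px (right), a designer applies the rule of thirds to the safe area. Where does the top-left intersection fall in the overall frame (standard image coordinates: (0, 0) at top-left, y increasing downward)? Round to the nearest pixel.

Content width = 1396 − 128 − 175 = 1093 px; content height = 2866 − 562 − 245 = 2059 px.
Top-left is one-third across and one-third down within the safe area.
x = 128 + 1 × 1093/3 = 128 + 364.33 ≈ 492
y = 562 + 1 × 2059/3 = 562 + 686.33 ≈ 1248

(492, 1248)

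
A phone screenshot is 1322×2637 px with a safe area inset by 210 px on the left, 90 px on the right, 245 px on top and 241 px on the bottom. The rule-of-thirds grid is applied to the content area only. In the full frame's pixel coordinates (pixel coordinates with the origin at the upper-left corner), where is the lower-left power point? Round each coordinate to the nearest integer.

Content width = 1322 − 210 − 90 = 1022 px; content height = 2637 − 245 − 241 = 2151 px.
Lower-left is one-third across and two-thirds down within the content area.
x = 210 + 1 × 1022/3 = 210 + 340.67 ≈ 551
y = 245 + 2 × 2151/3 = 245 + 1434.00 ≈ 1679

x = 551 px, y = 1679 px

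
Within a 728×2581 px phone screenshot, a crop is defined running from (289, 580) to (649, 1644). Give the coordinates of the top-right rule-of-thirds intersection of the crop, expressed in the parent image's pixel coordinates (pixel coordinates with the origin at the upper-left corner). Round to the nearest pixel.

Crop width = 649 − 289 = 360 px; one third is 120.00 px.
Crop height = 1644 − 580 = 1064 px; one third is 354.67 px.
The top-right point is two-thirds across and one-third down within the crop:
x = 289 + 2 × 120.00 ≈ 529; y = 580 + 1 × 354.67 ≈ 935.

(529, 935)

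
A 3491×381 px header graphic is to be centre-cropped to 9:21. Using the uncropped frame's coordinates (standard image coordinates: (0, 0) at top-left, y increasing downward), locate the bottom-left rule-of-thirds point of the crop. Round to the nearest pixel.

3491/381 > 9/21, so the 9:21 crop keeps the full height 381 and trims width to 381 × 9/21 = 163.29 px.
Left offset = (3491 − 163.29)/2 = 1663.86 px; top offset = 0.
Bottom-left is one-third across and two-thirds down within the crop:
x = 1663.86 + 1 × 163.29/3 ≈ 1718; y = 0.00 + 2 × 381.00/3 ≈ 254.

(1718, 254)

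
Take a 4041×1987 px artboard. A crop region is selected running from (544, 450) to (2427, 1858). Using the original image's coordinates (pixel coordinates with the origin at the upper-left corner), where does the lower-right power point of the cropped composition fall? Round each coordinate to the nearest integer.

Crop width = 2427 − 544 = 1883 px; one third is 627.67 px.
Crop height = 1858 − 450 = 1408 px; one third is 469.33 px.
The lower-right point is two-thirds across and two-thirds down within the crop:
x = 544 + 2 × 627.67 ≈ 1799; y = 450 + 2 × 469.33 ≈ 1389.

(1799, 1389)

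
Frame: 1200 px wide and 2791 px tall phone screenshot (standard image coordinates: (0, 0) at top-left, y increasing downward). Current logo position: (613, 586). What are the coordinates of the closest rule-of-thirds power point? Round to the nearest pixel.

Third lines: x ∈ {400, 800}, y ∈ {930, 1861}.
613 is closer to x = 800; 586 is closer to y = 930.
So the nearest intersection is the upper-right power point.

(800, 930)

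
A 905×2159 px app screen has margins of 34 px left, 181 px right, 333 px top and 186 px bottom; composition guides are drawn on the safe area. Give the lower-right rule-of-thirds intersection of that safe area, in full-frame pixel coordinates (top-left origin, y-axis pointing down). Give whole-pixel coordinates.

x = 494 px, y = 1426 px

Content width = 905 − 34 − 181 = 690 px; content height = 2159 − 333 − 186 = 1640 px.
Lower-right is two-thirds across and two-thirds down within the safe area.
x = 34 + 2 × 690/3 = 34 + 460.00 ≈ 494
y = 333 + 2 × 1640/3 = 333 + 1093.33 ≈ 1426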